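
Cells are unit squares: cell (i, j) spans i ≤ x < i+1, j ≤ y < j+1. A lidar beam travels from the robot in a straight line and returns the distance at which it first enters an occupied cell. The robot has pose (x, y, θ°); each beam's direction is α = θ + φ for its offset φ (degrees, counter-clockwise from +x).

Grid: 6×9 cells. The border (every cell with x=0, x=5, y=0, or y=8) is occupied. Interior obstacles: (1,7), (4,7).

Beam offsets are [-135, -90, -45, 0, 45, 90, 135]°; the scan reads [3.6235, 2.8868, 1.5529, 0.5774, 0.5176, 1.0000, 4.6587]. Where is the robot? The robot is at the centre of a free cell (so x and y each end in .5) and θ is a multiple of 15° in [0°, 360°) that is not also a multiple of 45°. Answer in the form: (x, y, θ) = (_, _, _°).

Candidates: 26 free-cell centres × 16 headings = 416 poses. Raycast each; keep the one whose scan matches to 4 dp.
  (3.5, 3.5, 120°): beam 1 = 1.5529 ≠ 3.6235 ✗
  (3.5, 6.5, 60°): beam 1 = 5.6940 ≠ 3.6235 ✗
  (4.5, 6.5, 345°): beam 1 = 4.0415 ≠ 3.6235 ✗
  (1.5, 1.5, 255°): beam 1 = 1.0000 ≠ 3.6235 ✗
  (1.5, 4.5, 75°): beam 1 = 4.0415 ≠ 3.6235 ✗
  …
  (1.5, 5.5, 150°): r_1=3.6235, r_2=2.8868, r_3=1.5529, r_4=0.5774, r_5=0.5176, r_6=1.0000, r_7=4.6587 — all match ✓
Unique over the lattice → pose = (1.5, 5.5, 150°).

(x, y, θ) = (1.5, 5.5, 150°)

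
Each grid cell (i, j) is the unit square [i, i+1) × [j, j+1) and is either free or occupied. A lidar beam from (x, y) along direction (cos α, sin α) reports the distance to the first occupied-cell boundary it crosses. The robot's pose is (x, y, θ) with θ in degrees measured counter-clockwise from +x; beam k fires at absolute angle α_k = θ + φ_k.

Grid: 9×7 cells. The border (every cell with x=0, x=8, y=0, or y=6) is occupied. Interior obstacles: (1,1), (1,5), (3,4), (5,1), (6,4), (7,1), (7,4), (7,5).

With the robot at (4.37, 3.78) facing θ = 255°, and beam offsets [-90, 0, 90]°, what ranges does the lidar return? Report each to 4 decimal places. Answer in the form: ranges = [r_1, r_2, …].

ranges = [0.8500, 2.8781, 3.7581]

beam 1: φ=-90°, α=165°
  cosα=-0.9659 sinα=0.2588 | (4,3) | tMaxX 0.3831 tMaxY 0.8500 | tΔX 1.0353 tΔY 3.8637
    t=0.3831 [x] (3,3)
    t=0.8500 [y] (3,4) — stop
  → r_1 = 0.8500
beam 2: φ=0°, α=255°
  cosα=-0.2588 sinα=-0.9659 | (4,3) | tMaxX 1.4296 tMaxY 0.8075 | tΔX 3.8637 tΔY 1.0353
    t=0.8075 [y] (4,2)
    t=1.4296 [x] (3,2)
    t=1.8428 [y] (3,1)
    t=2.8781 [y] (3,0) — stop
  → r_2 = 2.8781
beam 3: φ=90°, α=345°
  cosα=0.9659 sinα=-0.2588 | (4,3) | tMaxX 0.6522 tMaxY 3.0137 | tΔX 1.0353 tΔY 3.8637
    t=0.6522 [x] (5,3)
    t=1.6875 [x] (6,3)
    t=2.7228 [x] (7,3)
    t=3.0137 [y] (7,2)
    t=3.7581 [x] (8,2) — stop
  → r_3 = 3.7581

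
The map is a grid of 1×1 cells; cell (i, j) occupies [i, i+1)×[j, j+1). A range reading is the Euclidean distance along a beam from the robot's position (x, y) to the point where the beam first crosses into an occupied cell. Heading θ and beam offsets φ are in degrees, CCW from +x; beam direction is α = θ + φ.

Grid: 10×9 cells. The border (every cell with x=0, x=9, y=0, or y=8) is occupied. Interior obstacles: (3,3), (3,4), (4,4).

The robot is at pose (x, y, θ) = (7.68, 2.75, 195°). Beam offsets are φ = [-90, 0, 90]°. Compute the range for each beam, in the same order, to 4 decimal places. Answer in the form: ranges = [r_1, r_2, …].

beam 1: φ=-90°, α=105°
  cosα=-0.2588 sinα=0.9659 | (7,2) | tMaxX 2.6273 tMaxY 0.2588 | tΔX 3.8637 tΔY 1.0353
    t=0.2588 [y] (7,3)
    t=1.2941 [y] (7,4)
    t=2.3294 [y] (7,5)
    t=2.6273 [x] (6,5)
    t=3.3646 [y] (6,6)
    t=4.3999 [y] (6,7)
    t=5.4352 [y] (6,8) — stop
  → r_1 = 5.4352
beam 2: φ=0°, α=195°
  cosα=-0.9659 sinα=-0.2588 | (7,2) | tMaxX 0.7040 tMaxY 2.8978 | tΔX 1.0353 tΔY 3.8637
    t=0.7040 [x] (6,2)
    t=1.7393 [x] (5,2)
    t=2.7745 [x] (4,2)
    t=2.8978 [y] (4,1)
    t=3.8098 [x] (3,1)
    t=4.8451 [x] (2,1)
    t=5.8804 [x] (1,1)
    t=6.7615 [y] (1,0) — stop
  → r_2 = 6.7615
beam 3: φ=90°, α=285°
  cosα=0.2588 sinα=-0.9659 | (7,2) | tMaxX 1.2364 tMaxY 0.7765 | tΔX 3.8637 tΔY 1.0353
    t=0.7765 [y] (7,1)
    t=1.2364 [x] (8,1)
    t=1.8117 [y] (8,0) — stop
  → r_3 = 1.8117

ranges = [5.4352, 6.7615, 1.8117]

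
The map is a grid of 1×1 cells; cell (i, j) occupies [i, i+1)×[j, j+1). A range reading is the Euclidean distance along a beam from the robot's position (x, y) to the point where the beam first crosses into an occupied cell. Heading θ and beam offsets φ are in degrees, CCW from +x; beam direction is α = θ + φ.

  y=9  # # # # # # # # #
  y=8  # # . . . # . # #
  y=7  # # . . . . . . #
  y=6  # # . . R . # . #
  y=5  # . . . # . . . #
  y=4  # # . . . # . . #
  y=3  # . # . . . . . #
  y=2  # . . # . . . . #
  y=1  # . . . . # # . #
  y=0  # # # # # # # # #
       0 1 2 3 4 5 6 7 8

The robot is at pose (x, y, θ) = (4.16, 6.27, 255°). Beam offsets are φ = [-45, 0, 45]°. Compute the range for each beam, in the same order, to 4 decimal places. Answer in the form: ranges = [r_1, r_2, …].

ranges = [2.5400, 0.2795, 0.3118]

beam 1: φ=-45°, α=210°
  cosα=-0.8660 sinα=-0.5000 | (4,6) | tMaxX 0.1848 tMaxY 0.5400 | tΔX 1.1547 tΔY 2.0000
    t=0.1848 [x] (3,6)
    t=0.5400 [y] (3,5)
    t=1.3395 [x] (2,5)
    t=2.4942 [x] (1,5)
    t=2.5400 [y] (1,4) — stop
  → r_1 = 2.5400
beam 2: φ=0°, α=255°
  cosα=-0.2588 sinα=-0.9659 | (4,6) | tMaxX 0.6182 tMaxY 0.2795 | tΔX 3.8637 tΔY 1.0353
    t=0.2795 [y] (4,5) — stop
  → r_2 = 0.2795
beam 3: φ=45°, α=300°
  cosα=0.5000 sinα=-0.8660 | (4,6) | tMaxX 1.6800 tMaxY 0.3118 | tΔX 2.0000 tΔY 1.1547
    t=0.3118 [y] (4,5) — stop
  → r_3 = 0.3118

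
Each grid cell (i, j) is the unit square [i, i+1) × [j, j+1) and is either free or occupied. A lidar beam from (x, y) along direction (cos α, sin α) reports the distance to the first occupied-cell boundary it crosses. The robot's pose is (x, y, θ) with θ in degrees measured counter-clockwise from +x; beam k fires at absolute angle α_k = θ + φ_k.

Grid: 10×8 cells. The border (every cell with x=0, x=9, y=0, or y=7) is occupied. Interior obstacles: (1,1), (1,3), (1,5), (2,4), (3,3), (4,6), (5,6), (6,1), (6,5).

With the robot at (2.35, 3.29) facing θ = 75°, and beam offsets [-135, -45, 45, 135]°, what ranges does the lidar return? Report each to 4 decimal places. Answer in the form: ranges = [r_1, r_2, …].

beam 1: φ=-135°, α=300°
  d=(0.5000,-0.8660)  start (2,3)  tX=1.3000 tY=0.3349  stride 1/|dx|=2.0000 1/|dy|=1.1547
    cross y-line → (2,2), t=0.3349
    cross x-line → (3,2), t=1.3000
    cross y-line → (3,1), t=1.4896
    cross y-line → (3,0), t=2.6443 (wall)
  → r_1 = 2.6443
beam 2: φ=-45°, α=30°
  d=(0.8660,0.5000)  start (2,3)  tX=0.7506 tY=1.4200  stride 1/|dx|=1.1547 1/|dy|=2.0000
    cross x-line → (3,3), t=0.7506 (wall)
  → r_2 = 0.7506
beam 3: φ=45°, α=120°
  d=(-0.5000,0.8660)  start (2,3)  tX=0.7000 tY=0.8198  stride 1/|dx|=2.0000 1/|dy|=1.1547
    cross x-line → (1,3), t=0.7000 (wall)
  → r_3 = 0.7000
beam 4: φ=135°, α=210°
  d=(-0.8660,-0.5000)  start (2,3)  tX=0.4041 tY=0.5800  stride 1/|dx|=1.1547 1/|dy|=2.0000
    cross x-line → (1,3), t=0.4041 (wall)
  → r_4 = 0.4041

ranges = [2.6443, 0.7506, 0.7000, 0.4041]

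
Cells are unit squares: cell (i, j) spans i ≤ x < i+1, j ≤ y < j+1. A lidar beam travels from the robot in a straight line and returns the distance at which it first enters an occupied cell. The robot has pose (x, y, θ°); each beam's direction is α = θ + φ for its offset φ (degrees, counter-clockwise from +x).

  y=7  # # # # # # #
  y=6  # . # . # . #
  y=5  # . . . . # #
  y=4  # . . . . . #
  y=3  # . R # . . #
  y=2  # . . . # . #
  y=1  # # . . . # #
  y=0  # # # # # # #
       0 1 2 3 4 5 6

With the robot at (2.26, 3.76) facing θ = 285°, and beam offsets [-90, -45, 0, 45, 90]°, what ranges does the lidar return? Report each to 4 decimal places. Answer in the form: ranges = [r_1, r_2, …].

beam 1: φ=-90°, α=195°
  d=(-0.9659,-0.2588)  start (2,3)  tX=0.2692 tY=2.9364  stride 1/|dx|=1.0353 1/|dy|=3.8637
    cross x-line → (1,3), t=0.2692
    cross x-line → (0,3), t=1.3044 (wall)
  → r_1 = 1.3044
beam 2: φ=-45°, α=240°
  d=(-0.5000,-0.8660)  start (2,3)  tX=0.5200 tY=0.8776  stride 1/|dx|=2.0000 1/|dy|=1.1547
    cross x-line → (1,3), t=0.5200
    cross y-line → (1,2), t=0.8776
    cross y-line → (1,1), t=2.0323 (wall)
  → r_2 = 2.0323
beam 3: φ=0°, α=285°
  d=(0.2588,-0.9659)  start (2,3)  tX=2.8591 tY=0.7868  stride 1/|dx|=3.8637 1/|dy|=1.0353
    cross y-line → (2,2), t=0.7868
    cross y-line → (2,1), t=1.8221
    cross y-line → (2,0), t=2.8574 (wall)
  → r_3 = 2.8574
beam 4: φ=45°, α=330°
  d=(0.8660,-0.5000)  start (2,3)  tX=0.8545 tY=1.5200  stride 1/|dx|=1.1547 1/|dy|=2.0000
    cross x-line → (3,3), t=0.8545 (wall)
  → r_4 = 0.8545
beam 5: φ=90°, α=15°
  d=(0.9659,0.2588)  start (2,3)  tX=0.7661 tY=0.9273  stride 1/|dx|=1.0353 1/|dy|=3.8637
    cross x-line → (3,3), t=0.7661 (wall)
  → r_5 = 0.7661

ranges = [1.3044, 2.0323, 2.8574, 0.8545, 0.7661]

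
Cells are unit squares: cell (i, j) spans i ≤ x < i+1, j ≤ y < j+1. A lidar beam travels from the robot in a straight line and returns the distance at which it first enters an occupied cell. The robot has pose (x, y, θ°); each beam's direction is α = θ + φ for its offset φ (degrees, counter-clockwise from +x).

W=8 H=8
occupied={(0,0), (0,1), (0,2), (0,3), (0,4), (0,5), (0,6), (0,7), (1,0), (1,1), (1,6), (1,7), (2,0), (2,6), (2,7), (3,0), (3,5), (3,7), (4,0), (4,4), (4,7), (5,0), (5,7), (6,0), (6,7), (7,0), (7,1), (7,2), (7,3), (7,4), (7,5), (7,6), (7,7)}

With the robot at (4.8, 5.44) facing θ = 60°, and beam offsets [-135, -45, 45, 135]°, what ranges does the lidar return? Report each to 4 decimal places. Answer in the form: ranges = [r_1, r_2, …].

ranges = [0.4555, 2.2776, 1.6150, 0.8282]

beam 1: φ=-135°, α=285°
  d=(0.2588,-0.9659)  start (4,5)  tX=0.7727 tY=0.4555  stride 1/|dx|=3.8637 1/|dy|=1.0353
    cross y-line → (4,4), t=0.4555 (wall)
  → r_1 = 0.4555
beam 2: φ=-45°, α=15°
  d=(0.9659,0.2588)  start (4,5)  tX=0.2071 tY=2.1637  stride 1/|dx|=1.0353 1/|dy|=3.8637
    cross x-line → (5,5), t=0.2071
    cross x-line → (6,5), t=1.2423
    cross y-line → (6,6), t=2.1637
    cross x-line → (7,6), t=2.2776 (wall)
  → r_2 = 2.2776
beam 3: φ=45°, α=105°
  d=(-0.2588,0.9659)  start (4,5)  tX=3.0910 tY=0.5798  stride 1/|dx|=3.8637 1/|dy|=1.0353
    cross y-line → (4,6), t=0.5798
    cross y-line → (4,7), t=1.6150 (wall)
  → r_3 = 1.6150
beam 4: φ=135°, α=195°
  d=(-0.9659,-0.2588)  start (4,5)  tX=0.8282 tY=1.7000  stride 1/|dx|=1.0353 1/|dy|=3.8637
    cross x-line → (3,5), t=0.8282 (wall)
  → r_4 = 0.8282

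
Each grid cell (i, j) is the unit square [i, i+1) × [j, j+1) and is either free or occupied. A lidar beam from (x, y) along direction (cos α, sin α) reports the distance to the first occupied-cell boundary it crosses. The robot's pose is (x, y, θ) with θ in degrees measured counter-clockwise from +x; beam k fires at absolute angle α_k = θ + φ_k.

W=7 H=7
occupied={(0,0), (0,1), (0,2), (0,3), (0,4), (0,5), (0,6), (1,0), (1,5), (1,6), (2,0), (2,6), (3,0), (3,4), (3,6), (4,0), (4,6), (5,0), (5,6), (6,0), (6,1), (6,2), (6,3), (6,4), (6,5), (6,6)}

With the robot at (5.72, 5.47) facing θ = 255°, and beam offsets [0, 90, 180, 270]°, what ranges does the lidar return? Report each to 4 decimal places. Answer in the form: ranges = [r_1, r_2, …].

beam 1: φ=0°, α=255°
  direction (-0.2588, -0.9659); cell (5,5); t to first gridline: x 2.7819, y 0.4866 (then +3.8637 / +1.0353)
    (5,4) via y @ 0.4866
    (5,3) via y @ 1.5219
    (5,2) via y @ 2.5571
    (4,2) via x @ 2.7819
    (4,1) via y @ 3.5924
    (4,0) via y @ 4.6277  # hit
  → r_1 = 4.6277
beam 2: φ=90°, α=345°
  direction (0.9659, -0.2588); cell (5,5); t to first gridline: x 0.2899, y 1.8159 (then +1.0353 / +3.8637)
    (6,5) via x @ 0.2899  # hit
  → r_2 = 0.2899
beam 3: φ=180°, α=75°
  direction (0.2588, 0.9659); cell (5,5); t to first gridline: x 1.0818, y 0.5487 (then +3.8637 / +1.0353)
    (5,6) via y @ 0.5487  # hit
  → r_3 = 0.5487
beam 4: φ=270°, α=165°
  direction (-0.9659, 0.2588); cell (5,5); t to first gridline: x 0.7454, y 2.0478 (then +1.0353 / +3.8637)
    (4,5) via x @ 0.7454
    (3,5) via x @ 1.7807
    (3,6) via y @ 2.0478  # hit
  → r_4 = 2.0478

ranges = [4.6277, 0.2899, 0.5487, 2.0478]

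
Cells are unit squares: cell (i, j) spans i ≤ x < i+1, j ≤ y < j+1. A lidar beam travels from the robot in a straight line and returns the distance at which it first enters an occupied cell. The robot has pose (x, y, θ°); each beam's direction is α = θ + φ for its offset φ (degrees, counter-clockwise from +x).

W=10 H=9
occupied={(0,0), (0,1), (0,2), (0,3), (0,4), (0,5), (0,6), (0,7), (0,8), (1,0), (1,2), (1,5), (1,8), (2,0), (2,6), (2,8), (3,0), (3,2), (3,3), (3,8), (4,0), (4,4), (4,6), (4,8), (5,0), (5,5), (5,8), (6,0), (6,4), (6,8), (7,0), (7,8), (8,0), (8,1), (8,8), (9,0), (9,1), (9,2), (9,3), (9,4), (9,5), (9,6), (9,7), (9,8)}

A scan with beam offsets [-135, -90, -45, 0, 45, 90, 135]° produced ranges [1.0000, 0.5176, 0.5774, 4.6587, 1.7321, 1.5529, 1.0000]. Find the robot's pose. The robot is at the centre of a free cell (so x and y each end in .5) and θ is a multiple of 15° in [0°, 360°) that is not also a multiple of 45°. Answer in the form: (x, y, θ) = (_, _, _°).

(x, y, θ) = (2.5, 3.5, 75°)

Candidates: 46 free-cell centres × 16 headings = 736 poses. Raycast each; keep the one whose scan matches to 4 dp.
  (3.5, 6.5, 240°): beam 1 = 1.5529 ≠ 1.0000 ✗
  (8.5, 2.5, 120°): beam 1 = 0.5176 ≠ 1.0000 ✗
  (8.5, 3.5, 195°): beam 2 = 4.6587 ≠ 0.5176 ✗
  …
  (2.5, 3.5, 75°): r_1=1.0000, r_2=0.5176, r_3=0.5774, r_4=4.6587, r_5=1.7321, r_6=1.5529, r_7=1.0000 — all match ✓
Unique over the lattice → pose = (2.5, 3.5, 75°).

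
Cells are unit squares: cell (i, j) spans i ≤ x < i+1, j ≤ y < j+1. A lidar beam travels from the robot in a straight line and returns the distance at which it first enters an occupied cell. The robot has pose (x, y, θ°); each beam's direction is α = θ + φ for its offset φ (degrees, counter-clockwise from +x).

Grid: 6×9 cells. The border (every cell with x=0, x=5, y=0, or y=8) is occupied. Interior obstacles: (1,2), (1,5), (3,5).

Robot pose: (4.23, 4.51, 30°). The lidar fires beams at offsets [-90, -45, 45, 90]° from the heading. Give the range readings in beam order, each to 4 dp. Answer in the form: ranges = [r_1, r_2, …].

ranges = [1.5400, 0.7972, 2.9751, 0.5658]

beam 1: φ=-90°, α=300°
  cosα=0.5000 sinα=-0.8660 | (4,4) | tMaxX 1.5400 tMaxY 0.5889 | tΔX 2.0000 tΔY 1.1547
    t=0.5889 [y] (4,3)
    t=1.5400 [x] (5,3) — stop
  → r_1 = 1.5400
beam 2: φ=-45°, α=345°
  cosα=0.9659 sinα=-0.2588 | (4,4) | tMaxX 0.7972 tMaxY 1.9705 | tΔX 1.0353 tΔY 3.8637
    t=0.7972 [x] (5,4) — stop
  → r_2 = 0.7972
beam 3: φ=45°, α=75°
  cosα=0.2588 sinα=0.9659 | (4,4) | tMaxX 2.9751 tMaxY 0.5073 | tΔX 3.8637 tΔY 1.0353
    t=0.5073 [y] (4,5)
    t=1.5426 [y] (4,6)
    t=2.5778 [y] (4,7)
    t=2.9751 [x] (5,7) — stop
  → r_3 = 2.9751
beam 4: φ=90°, α=120°
  cosα=-0.5000 sinα=0.8660 | (4,4) | tMaxX 0.4600 tMaxY 0.5658 | tΔX 2.0000 tΔY 1.1547
    t=0.4600 [x] (3,4)
    t=0.5658 [y] (3,5) — stop
  → r_4 = 0.5658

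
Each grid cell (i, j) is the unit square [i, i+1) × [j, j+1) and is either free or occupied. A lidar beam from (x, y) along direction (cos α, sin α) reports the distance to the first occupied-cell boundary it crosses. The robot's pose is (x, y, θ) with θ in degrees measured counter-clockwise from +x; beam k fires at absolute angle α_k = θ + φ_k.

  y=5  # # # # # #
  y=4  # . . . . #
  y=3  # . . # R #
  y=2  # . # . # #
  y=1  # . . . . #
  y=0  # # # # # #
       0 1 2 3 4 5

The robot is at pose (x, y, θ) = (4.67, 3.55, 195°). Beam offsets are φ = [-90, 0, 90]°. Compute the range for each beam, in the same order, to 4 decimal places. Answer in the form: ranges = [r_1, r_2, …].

ranges = [1.5012, 0.6936, 0.5694]

beam 1: φ=-90°, α=105°
  cosα=-0.2588 sinα=0.9659 | (4,3) | tMaxX 2.5887 tMaxY 0.4659 | tΔX 3.8637 tΔY 1.0353
    t=0.4659 [y] (4,4)
    t=1.5012 [y] (4,5) — stop
  → r_1 = 1.5012
beam 2: φ=0°, α=195°
  cosα=-0.9659 sinα=-0.2588 | (4,3) | tMaxX 0.6936 tMaxY 2.1250 | tΔX 1.0353 tΔY 3.8637
    t=0.6936 [x] (3,3) — stop
  → r_2 = 0.6936
beam 3: φ=90°, α=285°
  cosα=0.2588 sinα=-0.9659 | (4,3) | tMaxX 1.2750 tMaxY 0.5694 | tΔX 3.8637 tΔY 1.0353
    t=0.5694 [y] (4,2) — stop
  → r_3 = 0.5694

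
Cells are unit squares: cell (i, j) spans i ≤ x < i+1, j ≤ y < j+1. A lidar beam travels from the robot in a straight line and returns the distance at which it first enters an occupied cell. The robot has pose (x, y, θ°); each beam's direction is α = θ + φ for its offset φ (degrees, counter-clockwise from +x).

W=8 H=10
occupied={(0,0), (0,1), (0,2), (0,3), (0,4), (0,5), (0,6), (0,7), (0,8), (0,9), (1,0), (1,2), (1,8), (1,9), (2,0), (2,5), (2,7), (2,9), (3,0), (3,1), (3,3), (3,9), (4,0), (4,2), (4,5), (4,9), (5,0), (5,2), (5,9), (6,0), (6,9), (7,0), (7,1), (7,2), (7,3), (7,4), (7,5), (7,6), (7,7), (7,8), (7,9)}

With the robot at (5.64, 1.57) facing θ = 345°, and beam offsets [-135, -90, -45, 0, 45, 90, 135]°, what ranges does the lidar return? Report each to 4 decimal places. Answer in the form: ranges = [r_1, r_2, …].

beam 1: φ=-135°, α=210°
  dir = (cos 210°, sin 210°) = (-0.8660, -0.5000); from cell (5,1)
  next x-line at t=0.7390, next y-line at t=1.1400; Δt_x=1.1547, Δt_y=2.0000
    x: enter (4,1) at t=0.7390
    y: enter (4,0) at t=1.1400 ← occupied
  → r_1 = 1.1400
beam 2: φ=-90°, α=255°
  dir = (cos 255°, sin 255°) = (-0.2588, -0.9659); from cell (5,1)
  next x-line at t=2.4728, next y-line at t=0.5901; Δt_x=3.8637, Δt_y=1.0353
    y: enter (5,0) at t=0.5901 ← occupied
  → r_2 = 0.5901
beam 3: φ=-45°, α=300°
  dir = (cos 300°, sin 300°) = (0.5000, -0.8660); from cell (5,1)
  next x-line at t=0.7200, next y-line at t=0.6582; Δt_x=2.0000, Δt_y=1.1547
    y: enter (5,0) at t=0.6582 ← occupied
  → r_3 = 0.6582
beam 4: φ=0°, α=345°
  dir = (cos 345°, sin 345°) = (0.9659, -0.2588); from cell (5,1)
  next x-line at t=0.3727, next y-line at t=2.2023; Δt_x=1.0353, Δt_y=3.8637
    x: enter (6,1) at t=0.3727
    x: enter (7,1) at t=1.4080 ← occupied
  → r_4 = 1.4080
beam 5: φ=45°, α=30°
  dir = (cos 30°, sin 30°) = (0.8660, 0.5000); from cell (5,1)
  next x-line at t=0.4157, next y-line at t=0.8600; Δt_x=1.1547, Δt_y=2.0000
    x: enter (6,1) at t=0.4157
    y: enter (6,2) at t=0.8600
    x: enter (7,2) at t=1.5704 ← occupied
  → r_5 = 1.5704
beam 6: φ=90°, α=75°
  dir = (cos 75°, sin 75°) = (0.2588, 0.9659); from cell (5,1)
  next x-line at t=1.3909, next y-line at t=0.4452; Δt_x=3.8637, Δt_y=1.0353
    y: enter (5,2) at t=0.4452 ← occupied
  → r_6 = 0.4452
beam 7: φ=135°, α=120°
  dir = (cos 120°, sin 120°) = (-0.5000, 0.8660); from cell (5,1)
  next x-line at t=1.2800, next y-line at t=0.4965; Δt_x=2.0000, Δt_y=1.1547
    y: enter (5,2) at t=0.4965 ← occupied
  → r_7 = 0.4965

ranges = [1.1400, 0.5901, 0.6582, 1.4080, 1.5704, 0.4452, 0.4965]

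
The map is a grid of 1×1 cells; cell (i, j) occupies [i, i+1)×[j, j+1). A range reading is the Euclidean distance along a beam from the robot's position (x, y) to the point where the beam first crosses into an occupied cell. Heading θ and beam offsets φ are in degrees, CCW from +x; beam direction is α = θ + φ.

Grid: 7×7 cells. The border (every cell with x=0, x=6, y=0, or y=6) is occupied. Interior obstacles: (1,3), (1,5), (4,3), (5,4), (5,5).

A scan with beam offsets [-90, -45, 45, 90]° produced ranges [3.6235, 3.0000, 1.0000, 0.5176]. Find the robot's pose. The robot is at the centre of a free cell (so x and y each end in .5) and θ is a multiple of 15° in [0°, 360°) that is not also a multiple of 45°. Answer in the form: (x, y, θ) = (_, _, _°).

Enumerate (i+0.5, j+0.5, θ) over the 20 free cells and 16 admissible headings. For each, cast all 4 beams and compare to the given ranges.
  (1.5, 2.5, 105°): beam 1 = 2.5882 ≠ 3.6235 ✗
  (3.5, 4.5, 240°): beam 1 = 1.7321 ≠ 3.6235 ✗
  (3.5, 5.5, 15°): beam 1 = 1.9319 ≠ 3.6235 ✗
  (5.5, 3.5, 120°): beam 1 = 0.5774 ≠ 3.6235 ✗
  …
  (5.5, 2.5, 255°): r_1=3.6235, r_2=3.0000, r_3=1.0000, r_4=0.5176 — all match ✓
No second candidate reproduces the full scan.

(x, y, θ) = (5.5, 2.5, 255°)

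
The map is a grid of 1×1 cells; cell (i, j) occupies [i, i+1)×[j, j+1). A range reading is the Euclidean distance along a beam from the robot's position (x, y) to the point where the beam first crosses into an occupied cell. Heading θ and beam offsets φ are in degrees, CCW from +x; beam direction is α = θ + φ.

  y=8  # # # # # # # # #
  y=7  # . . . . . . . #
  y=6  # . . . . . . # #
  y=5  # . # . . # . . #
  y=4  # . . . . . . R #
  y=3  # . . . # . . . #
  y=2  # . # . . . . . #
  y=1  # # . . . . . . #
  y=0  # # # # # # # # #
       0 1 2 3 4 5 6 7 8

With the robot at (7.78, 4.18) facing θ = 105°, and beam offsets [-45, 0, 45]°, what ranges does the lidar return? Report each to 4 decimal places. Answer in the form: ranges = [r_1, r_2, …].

beam 1: φ=-45°, α=60°
  d=(0.5000,0.8660)  start (7,4)  tX=0.4400 tY=0.9469  stride 1/|dx|=2.0000 1/|dy|=1.1547
    cross x-line → (8,4), t=0.4400 (wall)
  → r_1 = 0.4400
beam 2: φ=0°, α=105°
  d=(-0.2588,0.9659)  start (7,4)  tX=3.0137 tY=0.8489  stride 1/|dx|=3.8637 1/|dy|=1.0353
    cross y-line → (7,5), t=0.8489
    cross y-line → (7,6), t=1.8842 (wall)
  → r_2 = 1.8842
beam 3: φ=45°, α=150°
  d=(-0.8660,0.5000)  start (7,4)  tX=0.9007 tY=1.6400  stride 1/|dx|=1.1547 1/|dy|=2.0000
    cross x-line → (6,4), t=0.9007
    cross y-line → (6,5), t=1.6400
    cross x-line → (5,5), t=2.0554 (wall)
  → r_3 = 2.0554

ranges = [0.4400, 1.8842, 2.0554]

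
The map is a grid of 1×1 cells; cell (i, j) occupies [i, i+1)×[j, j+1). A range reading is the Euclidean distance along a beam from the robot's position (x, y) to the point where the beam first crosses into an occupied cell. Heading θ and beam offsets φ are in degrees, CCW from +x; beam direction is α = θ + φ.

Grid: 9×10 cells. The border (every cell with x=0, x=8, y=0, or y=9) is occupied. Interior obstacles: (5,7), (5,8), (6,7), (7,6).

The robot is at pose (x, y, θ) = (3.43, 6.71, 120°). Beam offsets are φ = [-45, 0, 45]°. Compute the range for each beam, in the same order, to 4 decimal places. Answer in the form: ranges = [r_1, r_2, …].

beam 1: φ=-45°, α=75°
  cosα=0.2588 sinα=0.9659 | (3,6) | tMaxX 2.2023 tMaxY 0.3002 | tΔX 3.8637 tΔY 1.0353
    t=0.3002 [y] (3,7)
    t=1.3355 [y] (3,8)
    t=2.2023 [x] (4,8)
    t=2.3708 [y] (4,9) — stop
  → r_1 = 2.3708
beam 2: φ=0°, α=120°
  cosα=-0.5000 sinα=0.8660 | (3,6) | tMaxX 0.8600 tMaxY 0.3349 | tΔX 2.0000 tΔY 1.1547
    t=0.3349 [y] (3,7)
    t=0.8600 [x] (2,7)
    t=1.4896 [y] (2,8)
    t=2.6443 [y] (2,9) — stop
  → r_2 = 2.6443
beam 3: φ=45°, α=165°
  cosα=-0.9659 sinα=0.2588 | (3,6) | tMaxX 0.4452 tMaxY 1.1205 | tΔX 1.0353 tΔY 3.8637
    t=0.4452 [x] (2,6)
    t=1.1205 [y] (2,7)
    t=1.4804 [x] (1,7)
    t=2.5157 [x] (0,7) — stop
  → r_3 = 2.5157

ranges = [2.3708, 2.6443, 2.5157]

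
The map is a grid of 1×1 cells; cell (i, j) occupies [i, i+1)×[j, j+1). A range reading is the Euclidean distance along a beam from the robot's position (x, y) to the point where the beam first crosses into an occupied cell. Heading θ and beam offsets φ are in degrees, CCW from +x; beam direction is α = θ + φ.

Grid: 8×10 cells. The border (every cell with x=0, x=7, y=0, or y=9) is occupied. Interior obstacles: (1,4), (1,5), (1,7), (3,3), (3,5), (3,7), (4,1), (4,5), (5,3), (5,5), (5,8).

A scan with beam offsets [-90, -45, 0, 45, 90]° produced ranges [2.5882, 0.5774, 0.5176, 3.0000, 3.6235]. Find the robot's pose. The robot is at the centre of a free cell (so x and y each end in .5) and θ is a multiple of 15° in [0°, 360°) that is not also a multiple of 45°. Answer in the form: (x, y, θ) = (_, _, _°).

Candidates: 37 free-cell centres × 16 headings = 592 poses. Raycast each; keep the one whose scan matches to 4 dp.
  (5.5, 2.5, 75°): beam 1 = 1.5529 ≠ 2.5882 ✗
  (5.5, 1.5, 240°): beam 1 = 0.5774 ≠ 2.5882 ✗
  (6.5, 3.5, 330°): beam 1 = 2.8868 ≠ 2.5882 ✗
  (3.5, 4.5, 120°): beam 1 = 1.0000 ≠ 2.5882 ✗
  …
  (2.5, 4.5, 195°): r_1=2.5882, r_2=0.5774, r_3=0.5176, r_4=3.0000, r_5=3.6235 — all match ✓
Unique over the lattice → pose = (2.5, 4.5, 195°).

(x, y, θ) = (2.5, 4.5, 195°)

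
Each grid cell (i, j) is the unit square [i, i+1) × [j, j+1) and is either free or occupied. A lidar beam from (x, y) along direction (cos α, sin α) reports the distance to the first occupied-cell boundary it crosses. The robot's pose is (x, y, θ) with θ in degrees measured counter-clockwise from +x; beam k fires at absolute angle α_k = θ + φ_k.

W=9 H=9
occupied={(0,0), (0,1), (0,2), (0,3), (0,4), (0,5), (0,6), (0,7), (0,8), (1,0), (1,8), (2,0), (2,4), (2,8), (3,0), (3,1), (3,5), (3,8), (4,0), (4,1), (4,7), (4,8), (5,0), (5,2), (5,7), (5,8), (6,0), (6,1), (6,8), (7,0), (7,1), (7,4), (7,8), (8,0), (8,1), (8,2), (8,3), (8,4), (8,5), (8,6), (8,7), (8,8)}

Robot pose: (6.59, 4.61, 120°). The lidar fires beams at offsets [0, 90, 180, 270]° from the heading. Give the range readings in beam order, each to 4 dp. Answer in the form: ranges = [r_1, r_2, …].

beam 1: φ=0°, α=120°
  d=(-0.5000,0.8660)  start (6,4)  tX=1.1800 tY=0.4503  stride 1/|dx|=2.0000 1/|dy|=1.1547
    cross y-line → (6,5), t=0.4503
    cross x-line → (5,5), t=1.1800
    cross y-line → (5,6), t=1.6050
    cross y-line → (5,7), t=2.7597 (wall)
  → r_1 = 2.7597
beam 2: φ=90°, α=210°
  d=(-0.8660,-0.5000)  start (6,4)  tX=0.6813 tY=1.2200  stride 1/|dx|=1.1547 1/|dy|=2.0000
    cross x-line → (5,4), t=0.6813
    cross y-line → (5,3), t=1.2200
    cross x-line → (4,3), t=1.8360
    cross x-line → (3,3), t=2.9907
    cross y-line → (3,2), t=3.2200
    cross x-line → (2,2), t=4.1454
    cross y-line → (2,1), t=5.2200
    cross x-line → (1,1), t=5.3001
    cross x-line → (0,1), t=6.4548 (wall)
  → r_2 = 6.4548
beam 3: φ=180°, α=300°
  d=(0.5000,-0.8660)  start (6,4)  tX=0.8200 tY=0.7044  stride 1/|dx|=2.0000 1/|dy|=1.1547
    cross y-line → (6,3), t=0.7044
    cross x-line → (7,3), t=0.8200
    cross y-line → (7,2), t=1.8591
    cross x-line → (8,2), t=2.8200 (wall)
  → r_3 = 2.8200
beam 4: φ=270°, α=30°
  d=(0.8660,0.5000)  start (6,4)  tX=0.4734 tY=0.7800  stride 1/|dx|=1.1547 1/|dy|=2.0000
    cross x-line → (7,4), t=0.4734 (wall)
  → r_4 = 0.4734

ranges = [2.7597, 6.4548, 2.8200, 0.4734]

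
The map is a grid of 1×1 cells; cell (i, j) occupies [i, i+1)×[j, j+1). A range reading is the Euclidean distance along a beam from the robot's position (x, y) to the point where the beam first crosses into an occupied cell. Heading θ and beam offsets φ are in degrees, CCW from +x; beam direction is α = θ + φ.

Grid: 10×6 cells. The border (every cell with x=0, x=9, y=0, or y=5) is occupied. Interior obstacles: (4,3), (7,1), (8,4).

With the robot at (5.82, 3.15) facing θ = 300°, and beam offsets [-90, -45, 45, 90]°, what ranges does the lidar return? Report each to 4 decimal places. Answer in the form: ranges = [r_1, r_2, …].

beam 1: φ=-90°, α=210°
  d=(-0.8660,-0.5000)  start (5,3)  tX=0.9469 tY=0.3000  stride 1/|dx|=1.1547 1/|dy|=2.0000
    cross y-line → (5,2), t=0.3000
    cross x-line → (4,2), t=0.9469
    cross x-line → (3,2), t=2.1016
    cross y-line → (3,1), t=2.3000
    cross x-line → (2,1), t=3.2563
    cross y-line → (2,0), t=4.3000 (wall)
  → r_1 = 4.3000
beam 2: φ=-45°, α=255°
  d=(-0.2588,-0.9659)  start (5,3)  tX=3.1682 tY=0.1553  stride 1/|dx|=3.8637 1/|dy|=1.0353
    cross y-line → (5,2), t=0.1553
    cross y-line → (5,1), t=1.1906
    cross y-line → (5,0), t=2.2258 (wall)
  → r_2 = 2.2258
beam 3: φ=45°, α=345°
  d=(0.9659,-0.2588)  start (5,3)  tX=0.1863 tY=0.5796  stride 1/|dx|=1.0353 1/|dy|=3.8637
    cross x-line → (6,3), t=0.1863
    cross y-line → (6,2), t=0.5796
    cross x-line → (7,2), t=1.2216
    cross x-line → (8,2), t=2.2569
    cross x-line → (9,2), t=3.2922 (wall)
  → r_3 = 3.2922
beam 4: φ=90°, α=30°
  d=(0.8660,0.5000)  start (5,3)  tX=0.2078 tY=1.7000  stride 1/|dx|=1.1547 1/|dy|=2.0000
    cross x-line → (6,3), t=0.2078
    cross x-line → (7,3), t=1.3625
    cross y-line → (7,4), t=1.7000
    cross x-line → (8,4), t=2.5172 (wall)
  → r_4 = 2.5172

ranges = [4.3000, 2.2258, 3.2922, 2.5172]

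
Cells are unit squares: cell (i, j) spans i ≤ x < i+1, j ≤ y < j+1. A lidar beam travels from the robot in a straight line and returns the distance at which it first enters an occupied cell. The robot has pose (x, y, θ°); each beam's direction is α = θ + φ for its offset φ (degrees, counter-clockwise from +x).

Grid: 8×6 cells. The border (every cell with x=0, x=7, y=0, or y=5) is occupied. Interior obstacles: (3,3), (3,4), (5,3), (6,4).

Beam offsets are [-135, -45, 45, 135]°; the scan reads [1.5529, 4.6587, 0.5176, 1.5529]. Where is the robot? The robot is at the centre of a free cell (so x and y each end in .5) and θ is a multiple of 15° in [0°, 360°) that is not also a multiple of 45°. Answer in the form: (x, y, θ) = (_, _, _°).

Candidates: 20 free-cell centres × 16 headings = 320 poses. Raycast each; keep the one whose scan matches to 4 dp.
  (1.5, 1.5, 120°): beam 1 = 1.9319 ≠ 1.5529 ✗
  (5.5, 1.5, 285°): beam 1 = 5.1962 ≠ 1.5529 ✗
  (6.5, 1.5, 30°): beam 1 = 0.5176 ≠ 1.5529 ✗
  (1.5, 3.5, 120°): beam 2 = 1.5529 ≠ 4.6587 ✗
  (4.5, 1.5, 255°): beam 1 = 1.7321 ≠ 1.5529 ✗
  …
  (5.5, 1.5, 210°): r_1=1.5529, r_2=4.6587, r_3=0.5176, r_4=1.5529 — all match ✓
Only this pose fits every beam.

(x, y, θ) = (5.5, 1.5, 210°)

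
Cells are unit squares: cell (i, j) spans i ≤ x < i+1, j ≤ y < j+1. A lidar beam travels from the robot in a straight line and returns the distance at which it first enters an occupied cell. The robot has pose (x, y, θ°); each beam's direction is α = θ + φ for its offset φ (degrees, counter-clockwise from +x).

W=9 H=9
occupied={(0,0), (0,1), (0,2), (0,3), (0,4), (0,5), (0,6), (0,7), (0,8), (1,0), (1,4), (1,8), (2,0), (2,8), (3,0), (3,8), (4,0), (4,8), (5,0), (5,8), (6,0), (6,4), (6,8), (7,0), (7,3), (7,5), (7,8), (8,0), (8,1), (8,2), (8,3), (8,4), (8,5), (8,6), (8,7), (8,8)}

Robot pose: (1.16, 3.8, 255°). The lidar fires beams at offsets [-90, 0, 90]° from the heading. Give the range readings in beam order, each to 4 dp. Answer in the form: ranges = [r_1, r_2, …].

ranges = [0.1656, 0.6182, 7.0813]

beam 1: φ=-90°, α=165°
  direction (-0.9659, 0.2588); cell (1,3); t to first gridline: x 0.1656, y 0.7727 (then +1.0353 / +3.8637)
    (0,3) via x @ 0.1656  # hit
  → r_1 = 0.1656
beam 2: φ=0°, α=255°
  direction (-0.2588, -0.9659); cell (1,3); t to first gridline: x 0.6182, y 0.8282 (then +3.8637 / +1.0353)
    (0,3) via x @ 0.6182  # hit
  → r_2 = 0.6182
beam 3: φ=90°, α=345°
  direction (0.9659, -0.2588); cell (1,3); t to first gridline: x 0.8696, y 3.0910 (then +1.0353 / +3.8637)
    (2,3) via x @ 0.8696
    (3,3) via x @ 1.9049
    (4,3) via x @ 2.9402
    (4,2) via y @ 3.0910
    (5,2) via x @ 3.9755
    (6,2) via x @ 5.0107
    (7,2) via x @ 6.0460
    (7,1) via y @ 6.9547
    (8,1) via x @ 7.0813  # hit
  → r_3 = 7.0813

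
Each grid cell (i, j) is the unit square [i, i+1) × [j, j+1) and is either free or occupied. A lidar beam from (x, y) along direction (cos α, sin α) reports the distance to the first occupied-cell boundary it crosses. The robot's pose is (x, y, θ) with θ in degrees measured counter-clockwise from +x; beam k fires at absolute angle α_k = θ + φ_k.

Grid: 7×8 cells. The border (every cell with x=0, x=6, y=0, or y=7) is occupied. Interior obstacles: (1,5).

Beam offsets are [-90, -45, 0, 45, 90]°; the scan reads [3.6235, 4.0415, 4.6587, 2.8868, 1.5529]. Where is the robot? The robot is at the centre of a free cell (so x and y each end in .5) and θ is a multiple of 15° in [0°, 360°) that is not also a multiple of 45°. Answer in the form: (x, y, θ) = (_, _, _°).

Enumerate (i+0.5, j+0.5, θ) over the 29 free cells and 16 admissible headings. For each, cast all 5 beams and compare to the given ranges.
  (5.5, 5.5, 330°): beam 1 = 5.1962 ≠ 3.6235 ✗
  (3.5, 1.5, 330°): beam 1 = 0.5774 ≠ 3.6235 ✗
  (1.5, 6.5, 240°): beam 1 = 0.5774 ≠ 3.6235 ✗
  (3.5, 6.5, 240°): beam 1 = 1.0000 ≠ 3.6235 ✗
  …
  (2.5, 2.5, 75°): r_1=3.6235, r_2=4.0415, r_3=4.6587, r_4=2.8868, r_5=1.5529 — all match ✓
Only this pose fits every beam.

(x, y, θ) = (2.5, 2.5, 75°)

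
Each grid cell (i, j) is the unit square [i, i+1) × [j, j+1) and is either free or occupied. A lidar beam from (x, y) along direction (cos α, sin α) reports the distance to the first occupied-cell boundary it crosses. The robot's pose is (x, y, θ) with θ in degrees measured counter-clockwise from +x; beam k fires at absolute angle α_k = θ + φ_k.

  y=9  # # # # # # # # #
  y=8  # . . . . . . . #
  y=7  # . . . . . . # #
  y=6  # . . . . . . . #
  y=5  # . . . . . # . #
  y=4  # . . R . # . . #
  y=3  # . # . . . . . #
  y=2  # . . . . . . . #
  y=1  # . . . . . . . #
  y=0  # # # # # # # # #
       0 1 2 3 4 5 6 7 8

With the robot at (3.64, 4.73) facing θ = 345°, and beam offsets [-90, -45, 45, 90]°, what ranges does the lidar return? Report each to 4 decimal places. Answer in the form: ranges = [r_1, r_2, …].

ranges = [3.8616, 4.3070, 4.5400, 4.4206]

beam 1: φ=-90°, α=255°
  cosα=-0.2588 sinα=-0.9659 | (3,4) | tMaxX 2.4728 tMaxY 0.7558 | tΔX 3.8637 tΔY 1.0353
    t=0.7558 [y] (3,3)
    t=1.7910 [y] (3,2)
    t=2.4728 [x] (2,2)
    t=2.8263 [y] (2,1)
    t=3.8616 [y] (2,0) — stop
  → r_1 = 3.8616
beam 2: φ=-45°, α=300°
  cosα=0.5000 sinα=-0.8660 | (3,4) | tMaxX 0.7200 tMaxY 0.8429 | tΔX 2.0000 tΔY 1.1547
    t=0.7200 [x] (4,4)
    t=0.8429 [y] (4,3)
    t=1.9976 [y] (4,2)
    t=2.7200 [x] (5,2)
    t=3.1523 [y] (5,1)
    t=4.3070 [y] (5,0) — stop
  → r_2 = 4.3070
beam 3: φ=45°, α=30°
  cosα=0.8660 sinα=0.5000 | (3,4) | tMaxX 0.4157 tMaxY 0.5400 | tΔX 1.1547 tΔY 2.0000
    t=0.4157 [x] (4,4)
    t=0.5400 [y] (4,5)
    t=1.5704 [x] (5,5)
    t=2.5400 [y] (5,6)
    t=2.7251 [x] (6,6)
    t=3.8798 [x] (7,6)
    t=4.5400 [y] (7,7) — stop
  → r_3 = 4.5400
beam 4: φ=90°, α=75°
  cosα=0.2588 sinα=0.9659 | (3,4) | tMaxX 1.3909 tMaxY 0.2795 | tΔX 3.8637 tΔY 1.0353
    t=0.2795 [y] (3,5)
    t=1.3148 [y] (3,6)
    t=1.3909 [x] (4,6)
    t=2.3501 [y] (4,7)
    t=3.3854 [y] (4,8)
    t=4.4206 [y] (4,9) — stop
  → r_4 = 4.4206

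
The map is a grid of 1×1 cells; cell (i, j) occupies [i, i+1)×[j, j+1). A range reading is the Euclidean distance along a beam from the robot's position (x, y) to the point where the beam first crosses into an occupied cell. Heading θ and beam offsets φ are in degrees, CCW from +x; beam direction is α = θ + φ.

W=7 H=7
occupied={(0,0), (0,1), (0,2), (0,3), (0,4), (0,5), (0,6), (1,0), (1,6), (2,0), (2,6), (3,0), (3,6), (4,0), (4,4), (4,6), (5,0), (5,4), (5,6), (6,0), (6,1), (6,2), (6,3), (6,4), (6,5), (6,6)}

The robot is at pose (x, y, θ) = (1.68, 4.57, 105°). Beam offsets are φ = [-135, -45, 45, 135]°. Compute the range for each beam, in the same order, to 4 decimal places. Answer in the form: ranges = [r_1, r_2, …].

ranges = [4.9883, 1.6512, 0.7852, 1.3600]

beam 1: φ=-135°, α=330°
  cosα=0.8660 sinα=-0.5000 | (1,4) | tMaxX 0.3695 tMaxY 1.1400 | tΔX 1.1547 tΔY 2.0000
    t=0.3695 [x] (2,4)
    t=1.1400 [y] (2,3)
    t=1.5242 [x] (3,3)
    t=2.6789 [x] (4,3)
    t=3.1400 [y] (4,2)
    t=3.8336 [x] (5,2)
    t=4.9883 [x] (6,2) — stop
  → r_1 = 4.9883
beam 2: φ=-45°, α=60°
  cosα=0.5000 sinα=0.8660 | (1,4) | tMaxX 0.6400 tMaxY 0.4965 | tΔX 2.0000 tΔY 1.1547
    t=0.4965 [y] (1,5)
    t=0.6400 [x] (2,5)
    t=1.6512 [y] (2,6) — stop
  → r_2 = 1.6512
beam 3: φ=45°, α=150°
  cosα=-0.8660 sinα=0.5000 | (1,4) | tMaxX 0.7852 tMaxY 0.8600 | tΔX 1.1547 tΔY 2.0000
    t=0.7852 [x] (0,4) — stop
  → r_3 = 0.7852
beam 4: φ=135°, α=240°
  cosα=-0.5000 sinα=-0.8660 | (1,4) | tMaxX 1.3600 tMaxY 0.6582 | tΔX 2.0000 tΔY 1.1547
    t=0.6582 [y] (1,3)
    t=1.3600 [x] (0,3) — stop
  → r_4 = 1.3600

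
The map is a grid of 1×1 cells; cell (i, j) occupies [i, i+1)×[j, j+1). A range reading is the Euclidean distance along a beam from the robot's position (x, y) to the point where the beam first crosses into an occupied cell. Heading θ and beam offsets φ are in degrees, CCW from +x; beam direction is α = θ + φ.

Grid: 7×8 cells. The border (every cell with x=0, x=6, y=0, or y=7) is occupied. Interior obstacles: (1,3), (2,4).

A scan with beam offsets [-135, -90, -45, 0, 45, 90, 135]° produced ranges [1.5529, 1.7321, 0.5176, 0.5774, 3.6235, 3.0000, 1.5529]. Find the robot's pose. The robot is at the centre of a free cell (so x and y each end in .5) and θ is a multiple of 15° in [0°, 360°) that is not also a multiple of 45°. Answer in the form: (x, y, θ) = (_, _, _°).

(x, y, θ) = (2.5, 5.5, 300°)

The pose lattice has 28·16 = 448 candidates. Test each by forward raycasting.
  (4.5, 6.5, 240°): beam 1 = 0.5176 ≠ 1.5529 ✗
  (3.5, 6.5, 15°): beam 1 = 1.7321 ≠ 1.5529 ✗
  (4.5, 2.5, 60°): beam 3 = 1.5529 ≠ 0.5176 ✗
  (5.5, 6.5, 195°): beam 1 = 0.5774 ≠ 1.5529 ✗
  (5.5, 4.5, 165°): beam 1 = 0.5774 ≠ 1.5529 ✗
  …
  (2.5, 5.5, 300°): r_1=1.5529, r_2=1.7321, r_3=0.5176, r_4=0.5774, r_5=3.6235, r_6=3.0000, r_7=1.5529 — all match ✓
Unique over the lattice → pose = (2.5, 5.5, 300°).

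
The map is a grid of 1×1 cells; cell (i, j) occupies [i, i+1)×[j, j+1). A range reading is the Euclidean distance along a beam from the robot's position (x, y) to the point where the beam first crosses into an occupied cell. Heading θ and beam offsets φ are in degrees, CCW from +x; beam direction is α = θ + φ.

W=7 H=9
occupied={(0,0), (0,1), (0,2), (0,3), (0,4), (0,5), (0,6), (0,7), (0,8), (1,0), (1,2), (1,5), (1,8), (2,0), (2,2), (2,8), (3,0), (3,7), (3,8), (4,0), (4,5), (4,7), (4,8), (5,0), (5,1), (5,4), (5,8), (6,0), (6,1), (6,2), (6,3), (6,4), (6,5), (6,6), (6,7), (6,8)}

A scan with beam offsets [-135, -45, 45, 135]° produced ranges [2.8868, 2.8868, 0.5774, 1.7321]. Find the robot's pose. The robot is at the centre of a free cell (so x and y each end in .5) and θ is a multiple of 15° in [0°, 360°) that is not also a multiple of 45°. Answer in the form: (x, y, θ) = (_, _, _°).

(x, y, θ) = (3.5, 5.5, 285°)

The pose lattice has 27·16 = 432 candidates. Test each by forward raycasting.
  (3.5, 2.5, 60°): beam 1 = 1.5529 ≠ 2.8868 ✗
  (5.5, 2.5, 120°): beam 1 = 0.5176 ≠ 2.8868 ✗
  (3.5, 3.5, 30°): beam 1 = 2.5882 ≠ 2.8868 ✗
  …
  (3.5, 5.5, 285°): r_1=2.8868, r_2=2.8868, r_3=0.5774, r_4=1.7321 — all match ✓
No second candidate reproduces the full scan.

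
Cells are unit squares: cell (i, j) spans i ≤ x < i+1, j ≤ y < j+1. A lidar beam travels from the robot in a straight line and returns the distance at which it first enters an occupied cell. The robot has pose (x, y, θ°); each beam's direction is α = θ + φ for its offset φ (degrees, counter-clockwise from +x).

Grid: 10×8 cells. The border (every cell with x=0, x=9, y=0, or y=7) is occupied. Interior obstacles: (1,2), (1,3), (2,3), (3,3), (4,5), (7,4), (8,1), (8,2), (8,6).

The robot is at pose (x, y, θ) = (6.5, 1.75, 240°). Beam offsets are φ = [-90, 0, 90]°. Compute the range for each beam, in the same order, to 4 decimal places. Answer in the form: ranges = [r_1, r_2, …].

beam 1: φ=-90°, α=150°
  cosα=-0.8660 sinα=0.5000 | (6,1) | tMaxX 0.5774 tMaxY 0.5000 | tΔX 1.1547 tΔY 2.0000
    t=0.5000 [y] (6,2)
    t=0.5774 [x] (5,2)
    t=1.7321 [x] (4,2)
    t=2.5000 [y] (4,3)
    t=2.8868 [x] (3,3) — stop
  → r_1 = 2.8868
beam 2: φ=0°, α=240°
  cosα=-0.5000 sinα=-0.8660 | (6,1) | tMaxX 1.0000 tMaxY 0.8660 | tΔX 2.0000 tΔY 1.1547
    t=0.8660 [y] (6,0) — stop
  → r_2 = 0.8660
beam 3: φ=90°, α=330°
  cosα=0.8660 sinα=-0.5000 | (6,1) | tMaxX 0.5774 tMaxY 1.5000 | tΔX 1.1547 tΔY 2.0000
    t=0.5774 [x] (7,1)
    t=1.5000 [y] (7,0) — stop
  → r_3 = 1.5000

ranges = [2.8868, 0.8660, 1.5000]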